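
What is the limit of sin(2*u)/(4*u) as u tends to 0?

Substitution gives 0/0.
Write it as (2/4)·sin(2u)/(2u); since sin(θ)/θ → 1, the limit is 1/2.

1/2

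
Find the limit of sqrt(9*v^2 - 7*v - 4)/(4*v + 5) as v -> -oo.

For large |v|, √(9*v^2 - 7*v - 4) ≈ √9·|v| and the denominator ≈ 4v.
Since v → −∞, |v| = −v, giving −√9/(4) = -3/4.

-3/4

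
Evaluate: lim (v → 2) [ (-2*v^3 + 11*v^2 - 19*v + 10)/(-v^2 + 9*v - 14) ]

1/5

Since v = 2 makes numerator and denominator zero, (v - 2) divides both.
Cancelling it gives (-2*v^2 + 7*v - 5)/(7 - v); now plug in v = 2 to get 1/5.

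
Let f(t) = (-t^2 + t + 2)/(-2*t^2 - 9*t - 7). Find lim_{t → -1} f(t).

Direct substitution gives 0/0, so factor. Both numerator and denominator have (t + 1) as a factor.
After cancelling, the expression reduces to (2 - t)/(-2*t - 7).
Substituting t = -1 gives -3/5.

-3/5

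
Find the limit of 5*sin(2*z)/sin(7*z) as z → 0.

10/7

Substitution gives 0/0.
Divide numerator and denominator by z: sin(2z)/z → 2 and sin(7z)/z → 7, so the limit is 5·2/7 = 10/7.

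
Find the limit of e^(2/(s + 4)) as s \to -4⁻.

As s → -4⁻, 2/(s + 4) → −∞, so e^(2/(s + 4)) → 0.

0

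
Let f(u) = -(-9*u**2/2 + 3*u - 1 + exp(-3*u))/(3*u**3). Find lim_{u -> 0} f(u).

Direct substitution gives 0/0.
Apply L'Hôpital: lim (-9*u + 3 - 3*e^(-3*u))/(-9*u^2), still 0/0.
Apply L'Hôpital: lim (-9 + 9*e^(-3*u))/(-18*u), still 0/0.
After 3 applications of L'Hôpital's rule the quotient is (-27*e^(-3*u))/(-18); substituting u = 0 gives 3/2.

3/2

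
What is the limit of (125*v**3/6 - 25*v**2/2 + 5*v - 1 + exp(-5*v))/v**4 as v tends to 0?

625/24

Direct substitution gives 0/0.
Apply L'Hôpital: lim (125*v^2/2 - 25*v + 5 - 5*e^(-5*v))/(4*v^3), still 0/0.
Apply L'Hôpital: lim (125*v - 25 + 25*e^(-5*v))/(12*v^2), still 0/0.
Apply L'Hôpital: lim (125 - 125*e^(-5*v))/(24*v), still 0/0.
After 4 applications of L'Hôpital's rule the quotient is (625*e^(-5*v))/(24); substituting v = 0 gives 625/24.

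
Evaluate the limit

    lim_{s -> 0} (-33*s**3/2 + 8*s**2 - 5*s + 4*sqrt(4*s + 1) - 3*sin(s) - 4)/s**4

-40

Substitution gives 0/0 (the numerator vanishes to order 4).
Expand each term to order s^4: the coefficient of s^4 in 4·√(1 + 4s) is -40 and in -3·sin(s) is 0.
Lower-order terms cancel with the polynomial part, so the numerator is (-40)·s^4 + o(s^4), and the limit is (-40)/(1) = -40.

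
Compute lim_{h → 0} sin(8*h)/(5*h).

8/5

Substitution gives 0/0.
Write it as (8/5)·sin(8h)/(8h); since sin(u)/u → 1, the limit is 8/5.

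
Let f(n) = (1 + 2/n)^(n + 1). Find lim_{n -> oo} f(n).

Let L be the limit and take ln: ln L = lim (n + 1)·ln(1 + 2/n) = lim (n + 1)·(2/n + O(1/n²)) = 2.
Hence L = e^(2).

e^(2)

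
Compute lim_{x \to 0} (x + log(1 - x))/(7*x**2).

-1/14

Direct substitution gives 0/0.
Apply L'Hôpital: lim (1 - 1/(1 - x))/(14*x), still 0/0.
After 2 applications of L'Hôpital's rule the quotient is (-1/(1 - x)^2)/(14); substituting x = 0 gives -1/14.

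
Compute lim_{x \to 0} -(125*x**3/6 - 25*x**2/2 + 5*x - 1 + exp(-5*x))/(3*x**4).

Direct substitution gives 0/0.
Apply L'Hôpital: lim (125*x^2/2 - 25*x + 5 - 5*e^(-5*x))/(-12*x^3), still 0/0.
Apply L'Hôpital: lim (125*x - 25 + 25*e^(-5*x))/(-36*x^2), still 0/0.
Apply L'Hôpital: lim (125 - 125*e^(-5*x))/(-72*x), still 0/0.
After 4 applications of L'Hôpital's rule the quotient is (625*e^(-5*x))/(-72); substituting x = 0 gives -625/72.

-625/72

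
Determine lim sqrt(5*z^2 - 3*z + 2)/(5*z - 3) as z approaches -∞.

-√(5)/5

For large |z|, √(5*z^2 - 3*z + 2) ≈ √5·|z| and the denominator ≈ 5z.
Since z → −∞, |z| = −z, giving −√5/(5) = -√(5)/5.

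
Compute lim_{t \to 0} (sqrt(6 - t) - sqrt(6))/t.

A 0/0 form; rationalise with √(6 - t) + √6. This collapses the numerator to -t, leaving -1/(√(6 - t) + √6) → -1/(2√6) = -√(6)/12.

-√(6)/12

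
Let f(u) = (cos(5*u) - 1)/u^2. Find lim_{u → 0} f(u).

Direct substitution gives 0/0.
Apply L'Hôpital: lim (-5*sin(5*u))/(2*u), still 0/0.
After 2 applications of L'Hôpital's rule the quotient is (-25*cos(5*u))/(2); substituting u = 0 gives -25/2.

-25/2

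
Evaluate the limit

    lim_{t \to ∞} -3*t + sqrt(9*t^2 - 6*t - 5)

-1

This has the form ∞ − ∞. Multiply and divide by the conjugate √(9*t^2 - 6*t - 5) + 3t.
That gives (-6t - 5) / (√(9*t^2 - 6*t - 5) + 3t).
Divide numerator and denominator by t: the limit is -6/(2·3) = -1.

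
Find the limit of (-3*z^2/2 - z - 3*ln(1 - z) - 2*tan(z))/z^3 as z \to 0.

Substitution gives 0/0 (the numerator vanishes to order 3).
Expand each term to order z^3: the coefficient of z^3 in -3·ln(1 - z) is 1 and in -2·tan(z) is -2/3.
Lower-order terms cancel with the polynomial part, so the numerator is (1/3)·z^3 + o(z^3), and the limit is (1/3)/(1) = 1/3.

1/3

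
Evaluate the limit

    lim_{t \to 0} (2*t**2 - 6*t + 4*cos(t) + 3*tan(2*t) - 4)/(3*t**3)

Substitution gives 0/0 (the numerator vanishes to order 3).
Expand each term to order t^3: the coefficient of t^3 in 4·cos(t) is 0 and in 3·tan(2t) is 8.
Lower-order terms cancel with the polynomial part, so the numerator is (8)·t^3 + o(t^3), and the limit is (8)/(3) = 8/3.

8/3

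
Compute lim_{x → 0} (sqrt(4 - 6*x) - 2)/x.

Substitution gives 0/0. Multiply numerator and denominator by the conjugate √(4 - 6x) + √4.
The numerator becomes (4 - 6x) − 4 = -6x, so the expression simplifies to -6/(√(4 - 6x) + √4).
Letting x → 0 gives -6/(2√4) = -3/2.

-3/2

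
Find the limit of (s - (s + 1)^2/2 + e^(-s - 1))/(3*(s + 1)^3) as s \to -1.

-1/18

Direct substitution gives 0/0.
Apply L'Hôpital: lim (-s - e^(-s - 1))/(9*(s + 1)^2), still 0/0.
Apply L'Hôpital: lim (e^(-s - 1) - 1)/(18*s + 18), still 0/0.
After 3 applications of L'Hôpital's rule the quotient is (-e^(-s - 1))/(18); substituting s = -1 gives -1/18.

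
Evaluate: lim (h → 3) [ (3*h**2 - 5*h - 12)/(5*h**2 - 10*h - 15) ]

Direct substitution gives 0/0, so factor. Both numerator and denominator have (h - 3) as a factor.
After cancelling, the expression reduces to (3*h + 4)/(5*h + 5).
Substituting h = 3 gives 13/20.

13/20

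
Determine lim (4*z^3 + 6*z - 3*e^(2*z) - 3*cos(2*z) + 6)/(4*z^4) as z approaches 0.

-1

Substitution gives 0/0 (the numerator vanishes to order 4).
Expand each term to order z^4: the coefficient of z^4 in -3·cos(2z) is -2 and in -3·e^(2z) is -2.
Lower-order terms cancel with the polynomial part, so the numerator is (-4)·z^4 + o(z^4), and the limit is (-4)/(4) = -1.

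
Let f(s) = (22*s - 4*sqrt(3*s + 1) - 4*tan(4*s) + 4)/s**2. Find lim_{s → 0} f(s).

9/2

Substitution gives 0/0; apply L'Hôpital's rule 2 times.
After differentiating numerator and denominator 2 times the quotient is (-128*tan(4*s)/cos(4*s)^2 + 9/(3*s + 1)^(3/2))/(2); at s = 0 this is 9/2.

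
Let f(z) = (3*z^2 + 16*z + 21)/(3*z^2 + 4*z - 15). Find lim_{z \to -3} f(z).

1/7

At z = -3 both the top and bottom vanish — a removable singularity. Factoring out (z + 3) from each leaves (3*z + 7)/(3*z - 5), which at z = -3 equals 1/7.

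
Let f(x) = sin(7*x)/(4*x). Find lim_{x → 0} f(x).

7/4

Substitution gives 0/0.
Write it as (7/4)·sin(7x)/(7x); since sin(u)/u → 1, the limit is 7/4.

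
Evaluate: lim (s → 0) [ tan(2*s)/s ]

2

Substitution gives 0/0.
Since tan(u)/u → 1 as u → 0, tan(2s)/(2s) → 1 and the limit is 2.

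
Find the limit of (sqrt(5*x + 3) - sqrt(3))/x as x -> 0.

5*√(3)/6

A 0/0 form; rationalise with √(3 + 5x) + √3. This collapses the numerator to 5x, leaving 5/(√(3 + 5x) + √3) → 5/(2√3) = 5*√(3)/6.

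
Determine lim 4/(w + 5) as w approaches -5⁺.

As w → -5⁺, (w + 5) → 0⁺, so (w + 5)^1 → 0⁺ and 4/(w + 5)^1 → ∞.

∞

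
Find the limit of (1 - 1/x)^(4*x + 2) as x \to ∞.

Let L be the limit and take ln: ln L = lim (4x + 2)·ln(1 - 1/x) = lim (4x + 2)·(-1/x + O(1/x²)) = -4.
Hence L = e^(-4).

e^(-4)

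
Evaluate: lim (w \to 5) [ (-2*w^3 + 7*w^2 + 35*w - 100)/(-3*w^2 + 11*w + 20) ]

Direct substitution gives 0/0, so factor. Both numerator and denominator have (w - 5) as a factor.
After cancelling, the expression reduces to (-2*w^2 - 3*w + 20)/(-3*w - 4).
Substituting w = 5 gives 45/19.

45/19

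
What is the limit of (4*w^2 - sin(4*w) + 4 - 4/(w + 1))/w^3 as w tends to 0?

Substitution gives 0/0 (the numerator vanishes to order 3).
Expand each term to order w^3: the coefficient of w^3 in -4·1/(1 + w) is 4 and in −sin(4w) is 32/3.
Lower-order terms cancel with the polynomial part, so the numerator is (44/3)·w^3 + o(w^3), and the limit is (44/3)/(1) = 44/3.

44/3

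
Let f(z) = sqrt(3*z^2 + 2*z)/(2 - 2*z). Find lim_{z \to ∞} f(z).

-√(3)/2

For large |z|, √(3*z^2 + 2*z) ≈ √3·|z| and the denominator ≈ -2z.
Since z → +∞, |z| = z, giving √3/(-2) = -√(3)/2.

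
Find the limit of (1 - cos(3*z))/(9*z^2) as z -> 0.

1/2

Substitution gives 0/0.
Use (1 − cos u)/u² → 1/2 with u = 3z: the limit is 3²/(2·9) = 1/2.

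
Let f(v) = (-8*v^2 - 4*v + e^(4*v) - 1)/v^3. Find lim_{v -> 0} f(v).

Direct substitution gives 0/0.
Apply L'Hôpital: lim (-16*v + 4*e^(4*v) - 4)/(3*v^2), still 0/0.
Apply L'Hôpital: lim (16*e^(4*v) - 16)/(6*v), still 0/0.
After 3 applications of L'Hôpital's rule the quotient is (64*e^(4*v))/(6); substituting v = 0 gives 32/3.

32/3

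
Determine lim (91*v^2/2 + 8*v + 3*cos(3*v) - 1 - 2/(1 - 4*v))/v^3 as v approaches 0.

Substitution gives 0/0 (the numerator vanishes to order 3).
Expand each term to order v^3: the coefficient of v^3 in -2·1/(1 - 4v) is -128 and in 3·cos(3v) is 0.
Lower-order terms cancel with the polynomial part, so the numerator is (-128)·v^3 + o(v^3), and the limit is (-128)/(1) = -128.

-128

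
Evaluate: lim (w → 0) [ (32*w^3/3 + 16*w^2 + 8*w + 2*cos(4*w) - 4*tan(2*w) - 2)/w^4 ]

Substitution gives 0/0 (the numerator vanishes to order 4).
Expand each term to order w^4: the coefficient of w^4 in 2·cos(4w) is 64/3 and in -4·tan(2w) is 0.
Lower-order terms cancel with the polynomial part, so the numerator is (64/3)·w^4 + o(w^4), and the limit is (64/3)/(1) = 64/3.

64/3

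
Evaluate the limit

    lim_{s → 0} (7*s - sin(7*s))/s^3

Direct substitution gives 0/0.
Apply L'Hôpital: lim (7 - 7*cos(7*s))/(3*s^2), still 0/0.
Apply L'Hôpital: lim (49*sin(7*s))/(6*s), still 0/0.
After 3 applications of L'Hôpital's rule the quotient is (343*cos(7*s))/(6); substituting s = 0 gives 343/6.

343/6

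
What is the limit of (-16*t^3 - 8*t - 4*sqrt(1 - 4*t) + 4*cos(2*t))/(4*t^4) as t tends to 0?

32/3

Substitution gives 0/0 (the numerator vanishes to order 4).
Expand each term to order t^4: the coefficient of t^4 in -4·√(1 - 4t) is 40 and in 4·cos(2t) is 8/3.
Lower-order terms cancel with the polynomial part, so the numerator is (128/3)·t^4 + o(t^4), and the limit is (128/3)/(4) = 32/3.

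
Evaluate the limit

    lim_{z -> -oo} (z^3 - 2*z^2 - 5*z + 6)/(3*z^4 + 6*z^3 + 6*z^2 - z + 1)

0

The denominator has degree 4 and the numerator degree 3. Dividing numerator and denominator by z^4 sends every term to 0 except the leading denominator term, so the limit is 0.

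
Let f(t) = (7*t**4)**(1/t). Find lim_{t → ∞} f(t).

1

Base → ∞ and exponent → 0: an ∞^0 form.
Take logs: (1/t)·ln(7·t^4) = (ln 7 + 4·ln t)/t → 0.
So the limit is e^0 = 1.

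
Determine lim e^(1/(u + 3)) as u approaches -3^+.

∞

As u → -3⁺, 1/(u + 3) → +∞, so e^(1/(u + 3)) → ∞.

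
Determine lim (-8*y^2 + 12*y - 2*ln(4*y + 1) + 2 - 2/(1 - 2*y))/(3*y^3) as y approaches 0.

-176/9

Substitution gives 0/0; apply L'Hôpital's rule 3 times.
After differentiating numerator and denominator 3 times the quotient is (-256/(4*y + 1)^3 - 96/(2*y - 1)^4)/(18); at y = 0 this is -176/9.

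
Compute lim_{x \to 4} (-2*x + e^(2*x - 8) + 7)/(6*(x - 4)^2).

1/3

Direct substitution gives 0/0.
Apply L'Hôpital: lim (2*e^(2*x - 8) - 2)/(12*x - 48), still 0/0.
After 2 applications of L'Hôpital's rule the quotient is (4*e^(2*x - 8))/(12); substituting x = 4 gives 1/3.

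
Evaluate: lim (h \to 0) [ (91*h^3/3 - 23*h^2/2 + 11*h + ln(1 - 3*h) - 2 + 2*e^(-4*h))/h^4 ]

Substitution gives 0/0 (the numerator vanishes to order 4).
Expand each term to order h^4: the coefficient of h^4 in 2·e^(-4h) is 64/3 and in ln(1 - 3h) is -81/4.
Lower-order terms cancel with the polynomial part, so the numerator is (13/12)·h^4 + o(h^4), and the limit is (13/12)/(1) = 13/12.

13/12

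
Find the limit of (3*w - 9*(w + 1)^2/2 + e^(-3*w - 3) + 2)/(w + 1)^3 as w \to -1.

-9/2

Direct substitution gives 0/0.
Apply L'Hôpital: lim (-9*w - 3*e^(-3*w - 3) - 6)/(3*(w + 1)^2), still 0/0.
Apply L'Hôpital: lim (9*e^(-3*w - 3) - 9)/(6*w + 6), still 0/0.
After 3 applications of L'Hôpital's rule the quotient is (-27*e^(-3*w - 3))/(6); substituting w = -1 gives -9/2.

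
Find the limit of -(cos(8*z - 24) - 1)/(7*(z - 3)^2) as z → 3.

Direct substitution gives 0/0.
Apply L'Hôpital: lim (-8*sin(8*z - 24))/(42 - 14*z), still 0/0.
After 2 applications of L'Hôpital's rule the quotient is (-64*cos(8*z - 24))/(-14); substituting z = 3 gives 32/7.

32/7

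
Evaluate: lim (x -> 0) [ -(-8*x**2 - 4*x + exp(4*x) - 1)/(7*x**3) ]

Direct substitution gives 0/0.
Apply L'Hôpital: lim (-16*x + 4*e^(4*x) - 4)/(-21*x^2), still 0/0.
Apply L'Hôpital: lim (16*e^(4*x) - 16)/(-42*x), still 0/0.
After 3 applications of L'Hôpital's rule the quotient is (64*e^(4*x))/(-42); substituting x = 0 gives -32/21.

-32/21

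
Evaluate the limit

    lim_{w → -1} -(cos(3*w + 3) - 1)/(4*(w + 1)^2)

Direct substitution gives 0/0.
Apply L'Hôpital: lim (-3*sin(3*w + 3))/(-8*w - 8), still 0/0.
After 2 applications of L'Hôpital's rule the quotient is (-9*cos(3*w + 3))/(-8); substituting w = -1 gives 9/8.

9/8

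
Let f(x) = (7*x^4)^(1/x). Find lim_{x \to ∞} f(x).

1

Base → ∞ and exponent → 0: an ∞^0 form.
Take logs: (1/x)·ln(7·x^4) = (ln 7 + 4·ln x)/x → 0.
So the limit is e^0 = 1.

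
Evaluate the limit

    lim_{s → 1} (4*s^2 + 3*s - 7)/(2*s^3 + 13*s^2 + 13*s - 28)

Since s = 1 makes numerator and denominator zero, (s - 1) divides both.
Cancelling it gives (4*s + 7)/(2*s^2 + 15*s + 28); now plug in s = 1 to get 11/45.

11/45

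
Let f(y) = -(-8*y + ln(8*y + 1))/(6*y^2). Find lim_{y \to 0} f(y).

Direct substitution gives 0/0.
Apply L'Hôpital: lim (-8 + 8/(8*y + 1))/(-12*y), still 0/0.
After 2 applications of L'Hôpital's rule the quotient is (-64/(8*y + 1)^2)/(-12); substituting y = 0 gives 16/3.

16/3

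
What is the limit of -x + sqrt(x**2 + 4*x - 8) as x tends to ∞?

An ∞ − ∞ form. Rationalising with the conjugate, the difference becomes (4x - 8) / (√(x^2 + 4*x - 8) + x).
For large x the denominator behaves like 2·x, so the quotient tends to 4/2 = 2.

2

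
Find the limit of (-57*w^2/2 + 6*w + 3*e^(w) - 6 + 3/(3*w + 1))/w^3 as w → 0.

Substitution gives 0/0; apply L'Hôpital's rule 3 times.
After differentiating numerator and denominator 3 times the quotient is (3*e^(w) - 486/(3*w + 1)^4)/(6); at w = 0 this is -161/2.

-161/2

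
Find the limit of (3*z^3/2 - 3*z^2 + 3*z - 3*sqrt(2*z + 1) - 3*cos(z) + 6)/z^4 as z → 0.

7/4

Substitution gives 0/0; apply L'Hôpital's rule 4 times.
After differentiating numerator and denominator 4 times the quotient is (-3*cos(z) + 45/(2*z + 1)^(7/2))/(24); at z = 0 this is 7/4.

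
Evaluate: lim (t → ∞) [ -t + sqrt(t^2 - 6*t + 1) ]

This has the form ∞ − ∞. Multiply and divide by the conjugate √(t^2 - 6*t + 1) + t.
That gives (-6t + 1) / (√(t^2 - 6*t + 1) + t).
Divide numerator and denominator by t: the limit is -6/(2·1) = -3.

-3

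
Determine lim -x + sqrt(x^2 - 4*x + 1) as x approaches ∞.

-2

This has the form ∞ − ∞. Multiply and divide by the conjugate √(x^2 - 4*x + 1) + x.
That gives (-4x + 1) / (√(x^2 - 4*x + 1) + x).
Divide numerator and denominator by x: the limit is -4/(2·1) = -2.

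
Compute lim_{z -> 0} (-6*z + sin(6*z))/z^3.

Direct substitution gives 0/0.
Apply L'Hôpital: lim (6*cos(6*z) - 6)/(3*z^2), still 0/0.
Apply L'Hôpital: lim (-36*sin(6*z))/(6*z), still 0/0.
After 3 applications of L'Hôpital's rule the quotient is (-216*cos(6*z))/(6); substituting z = 0 gives -36.

-36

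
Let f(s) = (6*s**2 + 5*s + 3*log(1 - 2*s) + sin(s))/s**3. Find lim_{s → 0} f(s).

Substitution gives 0/0; apply L'Hôpital's rule 3 times.
After differentiating numerator and denominator 3 times the quotient is (-cos(s) + 48/(2*s - 1)^3)/(6); at s = 0 this is -49/6.

-49/6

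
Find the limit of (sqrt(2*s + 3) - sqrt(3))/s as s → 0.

√(3)/3

A 0/0 form; rationalise with √(3 + 2s) + √3. This collapses the numerator to 2s, leaving 2/(√(3 + 2s) + √3) → 2/(2√3) = √(3)/3.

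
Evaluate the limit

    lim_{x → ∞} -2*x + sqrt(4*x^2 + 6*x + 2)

3/2

This has the form ∞ − ∞. Multiply and divide by the conjugate √(4*x^2 + 6*x + 2) + 2x.
That gives (6x + 2) / (√(4*x^2 + 6*x + 2) + 2x).
Divide numerator and denominator by x: the limit is 6/(2·2) = 3/2.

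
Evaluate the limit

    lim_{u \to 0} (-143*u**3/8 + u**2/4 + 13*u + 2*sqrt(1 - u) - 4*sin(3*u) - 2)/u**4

-5/64

Substitution gives 0/0; apply L'Hôpital's rule 4 times.
After differentiating numerator and denominator 4 times the quotient is (-324*sin(3*u) - 15/(8*(1 - u)^(7/2)))/(24); at u = 0 this is -5/64.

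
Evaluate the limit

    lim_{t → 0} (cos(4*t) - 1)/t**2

Direct substitution gives 0/0.
Apply L'Hôpital: lim (-4*sin(4*t))/(2*t), still 0/0.
After 2 applications of L'Hôpital's rule the quotient is (-16*cos(4*t))/(2); substituting t = 0 gives -8.

-8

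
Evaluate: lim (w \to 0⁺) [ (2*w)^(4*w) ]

1

Base → 0⁺ and exponent → 0⁺: a 0^0 form.
Take logs: 4w·ln(2w). This is 0·(−∞); rewriting as ln(2w)/(1/(4w)) and applying L'Hôpital gives 0.
Hence the limit is e^0 = 1.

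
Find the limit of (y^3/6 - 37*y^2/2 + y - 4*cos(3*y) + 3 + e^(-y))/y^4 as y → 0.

Substitution gives 0/0 (the numerator vanishes to order 4).
Expand each term to order y^4: the coefficient of y^4 in -4·cos(3y) is -27/2 and in e^(-y) is 1/24.
Lower-order terms cancel with the polynomial part, so the numerator is (-323/24)·y^4 + o(y^4), and the limit is (-323/24)/(1) = -323/24.

-323/24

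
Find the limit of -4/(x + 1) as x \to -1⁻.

∞

As x → -1⁻, (x + 1) → 0⁻, so (x + 1)^1 → 0⁻ and -4/(x + 1)^1 → ∞.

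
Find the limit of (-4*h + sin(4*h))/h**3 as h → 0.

Direct substitution gives 0/0.
Apply L'Hôpital: lim (4*cos(4*h) - 4)/(3*h^2), still 0/0.
Apply L'Hôpital: lim (-16*sin(4*h))/(6*h), still 0/0.
After 3 applications of L'Hôpital's rule the quotient is (-64*cos(4*h))/(6); substituting h = 0 gives -32/3.

-32/3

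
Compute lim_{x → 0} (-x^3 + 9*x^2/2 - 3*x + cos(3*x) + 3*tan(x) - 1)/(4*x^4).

27/32

Substitution gives 0/0; apply L'Hôpital's rule 4 times.
After differentiating numerator and denominator 4 times the quotient is (81*cos(3*x) + 72*tan(x)^5 + 120*tan(x)^3 + 48*tan(x))/(96); at x = 0 this is 27/32.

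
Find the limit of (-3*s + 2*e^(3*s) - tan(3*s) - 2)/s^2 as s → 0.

9

Substitution gives 0/0; apply L'Hôpital's rule 2 times.
After differentiating numerator and denominator 2 times the quotient is (18*e^(3*s) - 18*sin(3*s)/cos(3*s)^3)/(2); at s = 0 this is 9.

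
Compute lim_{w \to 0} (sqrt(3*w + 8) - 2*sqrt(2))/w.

A 0/0 form; rationalise with √(8 + 3w) + √8. This collapses the numerator to 3w, leaving 3/(√(8 + 3w) + √8) → 3/(2√8) = 3*√(2)/8.

3*√(2)/8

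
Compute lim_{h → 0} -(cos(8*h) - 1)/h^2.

Direct substitution gives 0/0.
Apply L'Hôpital: lim (-8*sin(8*h))/(-2*h), still 0/0.
After 2 applications of L'Hôpital's rule the quotient is (-64*cos(8*h))/(-2); substituting h = 0 gives 32.

32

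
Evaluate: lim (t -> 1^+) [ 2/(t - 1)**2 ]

As t → 1⁺, (t - 1) → 0⁺, so (t - 1)^2 → 0⁺ and 2/(t - 1)^2 → ∞.

∞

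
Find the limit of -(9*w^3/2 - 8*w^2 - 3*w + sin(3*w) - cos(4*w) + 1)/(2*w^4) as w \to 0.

16/3

Substitution gives 0/0 (the numerator vanishes to order 4).
Expand each term to order w^4: the coefficient of w^4 in sin(3w) is 0 and in −cos(4w) is -32/3.
Lower-order terms cancel with the polynomial part, so the numerator is (-32/3)·w^4 + o(w^4), and the limit is (-32/3)/(-2) = 16/3.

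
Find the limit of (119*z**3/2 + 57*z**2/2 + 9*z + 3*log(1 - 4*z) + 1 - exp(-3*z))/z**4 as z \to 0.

-1563/8

Substitution gives 0/0; apply L'Hôpital's rule 4 times.
After differentiating numerator and denominator 4 times the quotient is (-81*e^(-3*z) - 4608/(4*z - 1)^4)/(24); at z = 0 this is -1563/8.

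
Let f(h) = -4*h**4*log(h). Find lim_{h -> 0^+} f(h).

This is a 0·(−∞) form. Rewrite as -4·ln(h) / h^(−4) and apply L'Hôpital:
the derivative quotient is -4·(1/h) / (−4·h^(−5)) = (4/4)·h^4 → 0.

0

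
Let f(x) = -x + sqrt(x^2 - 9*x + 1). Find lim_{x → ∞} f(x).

-9/2

An ∞ − ∞ form. Rationalising with the conjugate, the difference becomes (-9x + 1) / (√(x^2 - 9*x + 1) + x).
For large x the denominator behaves like 2·x, so the quotient tends to -9/2 = -9/2.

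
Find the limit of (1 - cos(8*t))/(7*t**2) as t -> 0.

Substitution gives 0/0.
Use (1 − cos u)/u² → 1/2 with u = 8t: the limit is 8²/(2·7) = 32/7.

32/7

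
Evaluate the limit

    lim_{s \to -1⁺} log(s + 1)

As s → -1⁺, s + 1 → 0⁺ and ln(s + 1) → −∞.
Multiplying by 1 gives -∞.

-∞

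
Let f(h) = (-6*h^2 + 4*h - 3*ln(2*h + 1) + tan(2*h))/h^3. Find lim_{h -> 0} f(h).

-16/3

Substitution gives 0/0; apply L'Hôpital's rule 3 times.
After differentiating numerator and denominator 3 times the quotient is (48*tan(2*h)^2/cos(2*h)^2 + 16/cos(2*h)^2 - 48/(2*h + 1)^3)/(6); at h = 0 this is -16/3.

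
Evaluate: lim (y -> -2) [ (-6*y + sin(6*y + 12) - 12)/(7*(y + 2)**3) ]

-36/7

Direct substitution gives 0/0.
Apply L'Hôpital: lim (6*cos(6*y + 12) - 6)/(21*(y + 2)^2), still 0/0.
Apply L'Hôpital: lim (-36*sin(6*y + 12))/(42*y + 84), still 0/0.
After 3 applications of L'Hôpital's rule the quotient is (-216*cos(6*y + 12))/(42); substituting y = -2 gives -36/7.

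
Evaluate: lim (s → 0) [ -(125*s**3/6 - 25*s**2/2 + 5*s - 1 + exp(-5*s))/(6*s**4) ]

-625/144

Direct substitution gives 0/0.
Apply L'Hôpital: lim (125*s^2/2 - 25*s + 5 - 5*e^(-5*s))/(-24*s^3), still 0/0.
Apply L'Hôpital: lim (125*s - 25 + 25*e^(-5*s))/(-72*s^2), still 0/0.
Apply L'Hôpital: lim (125 - 125*e^(-5*s))/(-144*s), still 0/0.
After 4 applications of L'Hôpital's rule the quotient is (625*e^(-5*s))/(-144); substituting s = 0 gives -625/144.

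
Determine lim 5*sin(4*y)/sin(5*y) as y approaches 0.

4

Substitution gives 0/0.
Divide numerator and denominator by y: sin(4y)/y → 4 and sin(5y)/y → 5, so the limit is 5·4/5 = 4.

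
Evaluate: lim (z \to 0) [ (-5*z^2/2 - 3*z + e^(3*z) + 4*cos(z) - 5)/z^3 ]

Substitution gives 0/0 (the numerator vanishes to order 3).
Expand each term to order z^3: the coefficient of z^3 in 4·cos(z) is 0 and in e^(3z) is 9/2.
Lower-order terms cancel with the polynomial part, so the numerator is (9/2)·z^3 + o(z^3), and the limit is (9/2)/(1) = 9/2.

9/2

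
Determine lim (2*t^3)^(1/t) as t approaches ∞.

Base → ∞ and exponent → 0: an ∞^0 form.
Take logs: (1/t)·ln(2·t^3) = (ln 2 + 3·ln t)/t → 0.
So the limit is e^0 = 1.

1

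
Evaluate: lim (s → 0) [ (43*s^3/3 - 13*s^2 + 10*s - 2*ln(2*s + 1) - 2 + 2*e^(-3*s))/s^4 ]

59/4

Substitution gives 0/0; apply L'Hôpital's rule 4 times.
After differentiating numerator and denominator 4 times the quotient is (162*e^(-3*s) + 192/(2*s + 1)^4)/(24); at s = 0 this is 59/4.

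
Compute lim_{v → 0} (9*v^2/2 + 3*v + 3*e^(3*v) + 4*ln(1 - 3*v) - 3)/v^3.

-45/2

Substitution gives 0/0; apply L'Hôpital's rule 3 times.
After differentiating numerator and denominator 3 times the quotient is (81*e^(3*v) + 216/(3*v - 1)^3)/(6); at v = 0 this is -45/2.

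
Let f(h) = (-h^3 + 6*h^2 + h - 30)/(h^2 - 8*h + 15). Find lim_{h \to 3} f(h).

-5

At h = 3 both the top and bottom vanish — a removable singularity. Factoring out (h - 3) from each leaves (-h^2 + 3*h + 10)/(h - 5), which at h = 3 equals -5.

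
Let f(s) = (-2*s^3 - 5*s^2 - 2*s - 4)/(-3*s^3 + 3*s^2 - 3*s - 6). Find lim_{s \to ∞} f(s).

Numerator and denominator both have degree 3.
Dividing every term by s^3, all lower-order terms vanish and the limit is the ratio of leading coefficients, -2/(-3) = 2/3.

2/3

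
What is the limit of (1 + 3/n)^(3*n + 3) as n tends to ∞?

e^(9)

Write it as [(1 + 3/n)^n]^(3) · (1 + 3/n)^(3). The bracketed term tends to e^(3) and the second factor to 1, so the limit is e^(9).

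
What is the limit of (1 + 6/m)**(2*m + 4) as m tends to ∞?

e^(12)

Write it as [(1 + 6/m)^m]^(2) · (1 + 6/m)^(4). The bracketed term tends to e^(6) and the second factor to 1, so the limit is e^(12).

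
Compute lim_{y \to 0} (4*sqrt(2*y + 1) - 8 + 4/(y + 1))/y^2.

2

Substitution gives 0/0 (the numerator vanishes to order 2).
Expand each term to order y^2: the coefficient of y^2 in 4·1/(1 + y) is 4 and in 4·√(1 + 2y) is -2.
Lower-order terms cancel with the polynomial part, so the numerator is (2)·y^2 + o(y^2), and the limit is (2)/(1) = 2.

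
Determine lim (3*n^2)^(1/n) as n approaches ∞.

1

Base → ∞ and exponent → 0: an ∞^0 form.
Take logs: (1/n)·ln(3·n^2) = (ln 3 + 2·ln n)/n → 0.
So the limit is e^0 = 1.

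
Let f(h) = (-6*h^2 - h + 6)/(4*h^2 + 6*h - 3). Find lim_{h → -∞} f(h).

Numerator and denominator both have degree 2.
Dividing every term by h^2, all lower-order terms vanish and the limit is the ratio of leading coefficients, -6/(4) = -3/2.

-3/2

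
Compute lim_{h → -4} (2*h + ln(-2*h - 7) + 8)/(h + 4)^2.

Direct substitution gives 0/0.
Apply L'Hôpital: lim (2 - 2/(-2*h - 7))/(2*h + 8), still 0/0.
After 2 applications of L'Hôpital's rule the quotient is (-4/(-2*h - 7)^2)/(2); substituting h = -4 gives -2.

-2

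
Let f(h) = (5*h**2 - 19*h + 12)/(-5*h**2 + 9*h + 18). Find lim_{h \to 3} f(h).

Direct substitution gives 0/0, so factor. Both numerator and denominator have (h - 3) as a factor.
After cancelling, the expression reduces to (5*h - 4)/(-5*h - 6).
Substituting h = 3 gives -11/21.

-11/21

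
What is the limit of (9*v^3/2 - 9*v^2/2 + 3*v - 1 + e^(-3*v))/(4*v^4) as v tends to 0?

27/32

Direct substitution gives 0/0.
Apply L'Hôpital: lim (27*v^2/2 - 9*v + 3 - 3*e^(-3*v))/(16*v^3), still 0/0.
Apply L'Hôpital: lim (27*v - 9 + 9*e^(-3*v))/(48*v^2), still 0/0.
Apply L'Hôpital: lim (27 - 27*e^(-3*v))/(96*v), still 0/0.
After 4 applications of L'Hôpital's rule the quotient is (81*e^(-3*v))/(96); substituting v = 0 gives 27/32.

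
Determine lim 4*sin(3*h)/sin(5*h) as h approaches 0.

Substitution gives 0/0.
Divide numerator and denominator by h: sin(3h)/h → 3 and sin(5h)/h → 5, so the limit is 4·3/5 = 12/5.

12/5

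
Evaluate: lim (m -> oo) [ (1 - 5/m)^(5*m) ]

e^(-25)

The base → 1 and the exponent → ∞: a 1^∞ form.
Take logarithms: (5m)·ln(1 - 5/m). Since ln(1+u) ~ u for small u, this behaves like (5m)·(-5/m) → -25.
So the limit is e^(-25).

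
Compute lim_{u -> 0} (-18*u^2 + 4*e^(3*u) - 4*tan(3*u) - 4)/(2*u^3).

-9

Substitution gives 0/0; apply L'Hôpital's rule 3 times.
After differentiating numerator and denominator 3 times the quotient is (108*e^(3*u) - 648*tan(3*u)^4 - 864*tan(3*u)^2 - 216)/(12); at u = 0 this is -9.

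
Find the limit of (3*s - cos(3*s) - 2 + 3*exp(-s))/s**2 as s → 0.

6

Substitution gives 0/0; apply L'Hôpital's rule 2 times.
After differentiating numerator and denominator 2 times the quotient is (9*cos(3*s) + 3*e^(-s))/(2); at s = 0 this is 6.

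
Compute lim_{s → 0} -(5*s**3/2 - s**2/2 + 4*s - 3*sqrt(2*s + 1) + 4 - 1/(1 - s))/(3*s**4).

Substitution gives 0/0; apply L'Hôpital's rule 4 times.
After differentiating numerator and denominator 4 times the quotient is (45/(2*s + 1)^(7/2) + 24/(s - 1)^5)/(-72); at s = 0 this is -7/24.

-7/24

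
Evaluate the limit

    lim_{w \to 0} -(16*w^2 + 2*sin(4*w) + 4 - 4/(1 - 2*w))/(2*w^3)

Substitution gives 0/0 (the numerator vanishes to order 3).
Expand each term to order w^3: the coefficient of w^3 in 2·sin(4w) is -64/3 and in -4·1/(1 - 2w) is -32.
Lower-order terms cancel with the polynomial part, so the numerator is (-160/3)·w^3 + o(w^3), and the limit is (-160/3)/(-2) = 80/3.

80/3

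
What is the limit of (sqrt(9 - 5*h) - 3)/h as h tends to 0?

Substitution gives 0/0. Multiply numerator and denominator by the conjugate √(9 - 5h) + √9.
The numerator becomes (9 - 5h) − 9 = -5h, so the expression simplifies to -5/(√(9 - 5h) + √9).
Letting h → 0 gives -5/(2√9) = -5/6.

-5/6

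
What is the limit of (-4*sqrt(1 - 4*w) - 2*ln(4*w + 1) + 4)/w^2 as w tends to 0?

24

Substitution gives 0/0; apply L'Hôpital's rule 2 times.
After differentiating numerator and denominator 2 times the quotient is (32/(4*w + 1)^2 + 16/(1 - 4*w)^(3/2))/(2); at w = 0 this is 24.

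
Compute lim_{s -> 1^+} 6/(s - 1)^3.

As s → 1⁺, (s - 1) → 0⁺, so (s - 1)^3 → 0⁺ and 6/(s - 1)^3 → ∞.

∞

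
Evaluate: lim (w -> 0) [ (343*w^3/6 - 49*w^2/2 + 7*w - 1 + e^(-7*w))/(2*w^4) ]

Direct substitution gives 0/0.
Apply L'Hôpital: lim (343*w^2/2 - 49*w + 7 - 7*e^(-7*w))/(8*w^3), still 0/0.
Apply L'Hôpital: lim (343*w - 49 + 49*e^(-7*w))/(24*w^2), still 0/0.
Apply L'Hôpital: lim (343 - 343*e^(-7*w))/(48*w), still 0/0.
After 4 applications of L'Hôpital's rule the quotient is (2401*e^(-7*w))/(48); substituting w = 0 gives 2401/48.

2401/48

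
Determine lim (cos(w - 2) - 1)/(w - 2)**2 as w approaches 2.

-1/2

Direct substitution gives 0/0.
Apply L'Hôpital: lim (-sin(w - 2))/(2*w - 4), still 0/0.
After 2 applications of L'Hôpital's rule the quotient is (-cos(w - 2))/(2); substituting w = 2 gives -1/2.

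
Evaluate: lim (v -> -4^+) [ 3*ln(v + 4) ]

-∞

As v → -4⁺, v + 4 → 0⁺ and ln(v + 4) → −∞.
Multiplying by 3 gives -∞.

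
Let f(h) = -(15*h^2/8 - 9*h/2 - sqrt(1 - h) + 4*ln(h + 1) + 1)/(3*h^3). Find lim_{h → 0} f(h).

Substitution gives 0/0 (the numerator vanishes to order 3).
Expand each term to order h^3: the coefficient of h^3 in −√(1 - h) is 1/16 and in 4·ln(1 + h) is 4/3.
Lower-order terms cancel with the polynomial part, so the numerator is (67/48)·h^3 + o(h^3), and the limit is (67/48)/(-3) = -67/144.

-67/144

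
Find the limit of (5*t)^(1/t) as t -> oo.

1

Base → ∞ and exponent → 0: an ∞^0 form.
Take logs: (1/t)·ln(5·t^1) = (ln 5 + 1·ln t)/t → 0.
So the limit is e^0 = 1.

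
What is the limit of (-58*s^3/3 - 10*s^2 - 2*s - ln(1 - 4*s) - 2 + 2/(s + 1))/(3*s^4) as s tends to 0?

22

Substitution gives 0/0 (the numerator vanishes to order 4).
Expand each term to order s^4: the coefficient of s^4 in 2·1/(1 + s) is 2 and in −ln(1 - 4s) is 64.
Lower-order terms cancel with the polynomial part, so the numerator is (66)·s^4 + o(s^4), and the limit is (66)/(3) = 22.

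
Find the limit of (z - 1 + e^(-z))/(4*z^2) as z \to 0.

1/8

Direct substitution gives 0/0.
Apply L'Hôpital: lim (1 - e^(-z))/(8*z), still 0/0.
After 2 applications of L'Hôpital's rule the quotient is (e^(-z))/(8); substituting z = 0 gives 1/8.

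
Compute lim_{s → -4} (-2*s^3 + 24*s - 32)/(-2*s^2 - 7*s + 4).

-8

At s = -4 both the top and bottom vanish — a removable singularity. Factoring out (s + 4) from each leaves (-2*s^2 + 8*s - 8)/(1 - 2*s), which at s = -4 equals -8.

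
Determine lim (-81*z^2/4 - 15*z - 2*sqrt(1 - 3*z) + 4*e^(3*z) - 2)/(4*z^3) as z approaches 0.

171/32

Substitution gives 0/0 (the numerator vanishes to order 3).
Expand each term to order z^3: the coefficient of z^3 in 4·e^(3z) is 18 and in -2·√(1 - 3z) is 27/8.
Lower-order terms cancel with the polynomial part, so the numerator is (171/8)·z^3 + o(z^3), and the limit is (171/8)/(4) = 171/32.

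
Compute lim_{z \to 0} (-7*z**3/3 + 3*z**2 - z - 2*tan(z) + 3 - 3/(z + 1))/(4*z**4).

-3/4

Substitution gives 0/0 (the numerator vanishes to order 4).
Expand each term to order z^4: the coefficient of z^4 in -2·tan(z) is 0 and in -3·1/(1 + z) is -3.
Lower-order terms cancel with the polynomial part, so the numerator is (-3)·z^4 + o(z^4), and the limit is (-3)/(4) = -3/4.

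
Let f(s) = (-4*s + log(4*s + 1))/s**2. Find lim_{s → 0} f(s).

Direct substitution gives 0/0.
Apply L'Hôpital: lim (-4 + 4/(4*s + 1))/(2*s), still 0/0.
After 2 applications of L'Hôpital's rule the quotient is (-16/(4*s + 1)^2)/(2); substituting s = 0 gives -8.

-8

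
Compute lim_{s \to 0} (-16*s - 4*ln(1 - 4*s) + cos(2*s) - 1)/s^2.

Substitution gives 0/0 (the numerator vanishes to order 2).
Expand each term to order s^2: the coefficient of s^2 in -4·ln(1 - 4s) is 32 and in cos(2s) is -2.
Lower-order terms cancel with the polynomial part, so the numerator is (30)·s^2 + o(s^2), and the limit is (30)/(1) = 30.

30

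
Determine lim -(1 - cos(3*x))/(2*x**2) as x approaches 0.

Substitution gives 0/0.
Use (1 − cos u)/u² → 1/2 with u = 3x: the limit is 3²/(2·(-2)) = -9/4.

-9/4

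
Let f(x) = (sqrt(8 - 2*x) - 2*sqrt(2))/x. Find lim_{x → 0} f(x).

A 0/0 form; rationalise with √(8 - 2x) + √8. This collapses the numerator to -2x, leaving -2/(√(8 - 2x) + √8) → -2/(2√8) = -√(2)/4.

-√(2)/4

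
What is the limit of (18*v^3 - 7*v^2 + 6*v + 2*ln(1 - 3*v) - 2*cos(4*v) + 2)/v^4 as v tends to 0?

-371/6

Substitution gives 0/0; apply L'Hôpital's rule 4 times.
After differentiating numerator and denominator 4 times the quotient is (-512*cos(4*v) - 972/(3*v - 1)^4)/(24); at v = 0 this is -371/6.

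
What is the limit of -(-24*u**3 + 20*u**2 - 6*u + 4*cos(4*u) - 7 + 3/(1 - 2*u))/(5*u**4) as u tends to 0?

Substitution gives 0/0 (the numerator vanishes to order 4).
Expand each term to order u^4: the coefficient of u^4 in 3·1/(1 - 2u) is 48 and in 4·cos(4u) is 128/3.
Lower-order terms cancel with the polynomial part, so the numerator is (272/3)·u^4 + o(u^4), and the limit is (272/3)/(-5) = -272/15.

-272/15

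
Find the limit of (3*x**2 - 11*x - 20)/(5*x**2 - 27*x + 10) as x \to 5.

19/23

At x = 5 both the top and bottom vanish — a removable singularity. Factoring out (x - 5) from each leaves (3*x + 4)/(5*x - 2), which at x = 5 equals 19/23.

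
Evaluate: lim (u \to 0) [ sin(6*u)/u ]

Substitution gives 0/0.
Write it as (6)·sin(6u)/(6u); since sin(θ)/θ → 1, the limit is 6.

6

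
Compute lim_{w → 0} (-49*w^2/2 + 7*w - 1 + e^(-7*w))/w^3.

-343/6

Direct substitution gives 0/0.
Apply L'Hôpital: lim (-49*w + 7 - 7*e^(-7*w))/(3*w^2), still 0/0.
Apply L'Hôpital: lim (-49 + 49*e^(-7*w))/(6*w), still 0/0.
After 3 applications of L'Hôpital's rule the quotient is (-343*e^(-7*w))/(6); substituting w = 0 gives -343/6.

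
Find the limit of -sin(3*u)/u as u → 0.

-3

Substitution gives 0/0.
Write it as (3/(-1))·sin(3u)/(3u); since sin(θ)/θ → 1, the limit is -3.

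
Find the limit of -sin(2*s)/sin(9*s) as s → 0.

Substitution gives 0/0.
Divide numerator and denominator by s: sin(2s)/s → 2 and sin(9s)/s → 9, so the limit is -1·2/9 = -2/9.

-2/9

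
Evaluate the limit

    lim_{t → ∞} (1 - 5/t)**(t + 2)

The base → 1 and the exponent → ∞: a 1^∞ form.
Take logarithms: (t + 2)·ln(1 - 5/t). Since ln(1+u) ~ u for small u, this behaves like (t)·(-5/t) → -5.
So the limit is e^(-5).

e^(-5)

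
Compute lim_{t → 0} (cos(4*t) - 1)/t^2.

-8

Direct substitution gives 0/0.
Apply L'Hôpital: lim (-4*sin(4*t))/(2*t), still 0/0.
After 2 applications of L'Hôpital's rule the quotient is (-16*cos(4*t))/(2); substituting t = 0 gives -8.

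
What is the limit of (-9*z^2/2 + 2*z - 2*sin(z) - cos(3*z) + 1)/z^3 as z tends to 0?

Substitution gives 0/0; apply L'Hôpital's rule 3 times.
After differentiating numerator and denominator 3 times the quotient is (-27*sin(3*z) + 2*cos(z))/(6); at z = 0 this is 1/3.

1/3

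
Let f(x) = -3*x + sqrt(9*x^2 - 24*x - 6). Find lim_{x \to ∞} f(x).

-4

An ∞ − ∞ form. Rationalising with the conjugate, the difference becomes (-24x - 6) / (√(9*x^2 - 24*x - 6) + 3x).
For large x the denominator behaves like 2·3x, so the quotient tends to -24/6 = -4.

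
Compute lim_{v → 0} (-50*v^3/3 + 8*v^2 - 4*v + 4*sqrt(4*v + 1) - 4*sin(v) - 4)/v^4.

Substitution gives 0/0; apply L'Hôpital's rule 4 times.
After differentiating numerator and denominator 4 times the quotient is (-4*sin(v) - 960/(4*v + 1)^(7/2))/(24); at v = 0 this is -40.

-40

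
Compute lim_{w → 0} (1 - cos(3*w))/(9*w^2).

Substitution gives 0/0.
Use (1 − cos u)/u² → 1/2 with u = 3w: the limit is 3²/(2·9) = 1/2.

1/2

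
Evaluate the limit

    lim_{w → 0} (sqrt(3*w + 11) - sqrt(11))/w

3*√(11)/22

A 0/0 form; rationalise with √(11 + 3w) + √11. This collapses the numerator to 3w, leaving 3/(√(11 + 3w) + √11) → 3/(2√11) = 3*√(11)/22.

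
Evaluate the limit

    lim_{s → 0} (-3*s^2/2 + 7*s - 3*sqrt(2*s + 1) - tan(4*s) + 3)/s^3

Substitution gives 0/0; apply L'Hôpital's rule 3 times.
After differentiating numerator and denominator 3 times the quotient is (-256*tan(4*s)^2/cos(4*s)^2 - 128/cos(4*s)^4 - 9/(2*s + 1)^(5/2))/(6); at s = 0 this is -137/6.

-137/6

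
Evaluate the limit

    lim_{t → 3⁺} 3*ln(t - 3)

As t → 3⁺, t - 3 → 0⁺ and ln(t - 3) → −∞.
Multiplying by 3 gives -∞.

-∞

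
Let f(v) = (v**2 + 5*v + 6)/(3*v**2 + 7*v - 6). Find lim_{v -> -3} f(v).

1/11

At v = -3 both the top and bottom vanish — a removable singularity. Factoring out (v + 3) from each leaves (v + 2)/(3*v - 2), which at v = -3 equals 1/11.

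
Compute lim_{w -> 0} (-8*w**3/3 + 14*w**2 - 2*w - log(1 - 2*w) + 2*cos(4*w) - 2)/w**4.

Substitution gives 0/0 (the numerator vanishes to order 4).
Expand each term to order w^4: the coefficient of w^4 in 2·cos(4w) is 64/3 and in −ln(1 - 2w) is 4.
Lower-order terms cancel with the polynomial part, so the numerator is (76/3)·w^4 + o(w^4), and the limit is (76/3)/(1) = 76/3.

76/3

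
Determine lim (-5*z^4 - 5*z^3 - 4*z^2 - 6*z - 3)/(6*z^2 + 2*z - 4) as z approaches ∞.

-∞

The numerator has higher degree (4 > 2); the quotient behaves like (-5/(6))·z^2 for large |z|.
As z → +∞ this diverges to -∞.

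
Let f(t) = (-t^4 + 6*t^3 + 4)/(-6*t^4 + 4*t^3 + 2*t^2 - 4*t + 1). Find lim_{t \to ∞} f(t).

Numerator and denominator both have degree 4.
Dividing every term by t^4, all lower-order terms vanish and the limit is the ratio of leading coefficients, -1/(-6) = 1/6.

1/6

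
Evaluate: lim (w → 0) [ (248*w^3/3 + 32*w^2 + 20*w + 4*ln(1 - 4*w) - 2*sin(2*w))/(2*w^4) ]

-128

Substitution gives 0/0 (the numerator vanishes to order 4).
Expand each term to order w^4: the coefficient of w^4 in -2·sin(2w) is 0 and in 4·ln(1 - 4w) is -256.
Lower-order terms cancel with the polynomial part, so the numerator is (-256)·w^4 + o(w^4), and the limit is (-256)/(2) = -128.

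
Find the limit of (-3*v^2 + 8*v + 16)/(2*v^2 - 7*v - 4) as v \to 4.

-16/9

At v = 4 both the top and bottom vanish — a removable singularity. Factoring out (v - 4) from each leaves (-3*v - 4)/(2*v + 1), which at v = 4 equals -16/9.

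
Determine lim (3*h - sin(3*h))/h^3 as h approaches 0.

Direct substitution gives 0/0.
Apply L'Hôpital: lim (3 - 3*cos(3*h))/(3*h^2), still 0/0.
Apply L'Hôpital: lim (9*sin(3*h))/(6*h), still 0/0.
After 3 applications of L'Hôpital's rule the quotient is (27*cos(3*h))/(6); substituting h = 0 gives 9/2.

9/2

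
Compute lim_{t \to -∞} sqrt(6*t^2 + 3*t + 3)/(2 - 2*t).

√(6)/2

For large |t|, √(6*t^2 + 3*t + 3) ≈ √6·|t| and the denominator ≈ -2t.
Since t → −∞, |t| = −t, giving −√6/(-2) = √(6)/2.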